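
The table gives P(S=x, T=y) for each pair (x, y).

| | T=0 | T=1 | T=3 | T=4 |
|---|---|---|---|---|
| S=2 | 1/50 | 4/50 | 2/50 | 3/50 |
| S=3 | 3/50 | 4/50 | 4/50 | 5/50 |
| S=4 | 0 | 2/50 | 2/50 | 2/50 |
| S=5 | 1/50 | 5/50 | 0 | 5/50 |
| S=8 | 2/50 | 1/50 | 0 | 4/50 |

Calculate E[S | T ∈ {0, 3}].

P(T ∈ {0, 3}) = 3/10.
Summing S·P(S=x,T=y) over the conditioning event gives 28/25.
E[S | T ∈ {0, 3}] = (28/25) / (3/10) = 56/15.

56/15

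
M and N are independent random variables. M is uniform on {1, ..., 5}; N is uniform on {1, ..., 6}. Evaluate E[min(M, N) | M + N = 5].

P(M + N = 5) = 2/15.
Summing min(M,N)·P(x,y) over outcomes with M + N = 5 gives 1/5.
E[min(M, N) | M + N = 5] = (1/5) / (2/15) = 3/2.

3/2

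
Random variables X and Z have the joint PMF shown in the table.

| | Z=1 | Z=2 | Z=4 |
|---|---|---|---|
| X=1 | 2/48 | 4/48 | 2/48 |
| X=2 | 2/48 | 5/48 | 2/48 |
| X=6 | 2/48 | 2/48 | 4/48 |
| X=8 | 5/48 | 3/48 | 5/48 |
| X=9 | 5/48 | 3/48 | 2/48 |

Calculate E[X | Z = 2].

77/17

P(Z = 2) = 17/48.
Σ X·P over the event = 1·(4/48) + 2·(5/48) + 6·(2/48) + 8·(3/48) + 9·(3/48) = 77/48.
E[X | Z = 2] = (77/48) / (17/48) = 77/17.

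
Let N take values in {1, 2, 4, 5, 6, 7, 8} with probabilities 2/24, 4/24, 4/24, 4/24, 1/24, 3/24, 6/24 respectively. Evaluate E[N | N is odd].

P(N is odd) = 3/8.
Σ over the event: 1·1/12 + 5·1/6 + 7·1/8 = 43/24.
E[N | N is odd] = (43/24) / (3/8) = 43/9.

43/9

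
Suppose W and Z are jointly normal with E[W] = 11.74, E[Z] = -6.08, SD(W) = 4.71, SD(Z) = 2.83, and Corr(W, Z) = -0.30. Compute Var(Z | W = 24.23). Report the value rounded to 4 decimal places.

The conditional variance in a bivariate normal is σ_Z²(1 − ρ²), independent of x.
Var(Z | W=24.23) = (2.83)²·(1 − (-0.30)²) = 8.0089·0.91 = 7.2881.

7.2881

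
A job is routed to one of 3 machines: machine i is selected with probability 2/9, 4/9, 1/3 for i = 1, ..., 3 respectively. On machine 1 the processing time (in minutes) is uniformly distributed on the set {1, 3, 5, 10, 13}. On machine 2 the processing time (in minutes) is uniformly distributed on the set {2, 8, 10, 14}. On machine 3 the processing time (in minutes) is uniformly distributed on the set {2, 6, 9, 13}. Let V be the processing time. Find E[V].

E[V | machine 1] = (1+3+5+10+13)/5 = 32/5.
E[V | machine 2] = (2+8+10+14)/4 = 17/2.
E[V | machine 3] = (2+6+9+13)/4 = 15/2.
E[V] = (2/9)·(32/5) + (4/9)·(17/2) + (1/3)·(15/2) = 77/10.

77/10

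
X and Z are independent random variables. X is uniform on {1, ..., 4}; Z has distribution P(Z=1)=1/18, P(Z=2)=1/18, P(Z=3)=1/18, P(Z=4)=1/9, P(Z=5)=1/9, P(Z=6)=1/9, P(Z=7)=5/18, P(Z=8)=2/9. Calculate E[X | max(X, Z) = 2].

5/3

P(max(X, Z) = 2) = 1/24.
Summing X·P(x,y) over outcomes with max(X, Z) = 2 gives 5/72.
E[X | max(X, Z) = 2] = (5/72) / (1/24) = 5/3.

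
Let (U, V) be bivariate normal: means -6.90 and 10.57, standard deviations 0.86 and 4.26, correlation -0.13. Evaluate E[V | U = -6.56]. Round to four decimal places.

The regression of V on U has slope ρ·σ_V/σ_U and passes through (μ_U, μ_V).
E[V | U=-6.56] = 10.57 + (-0.13)·(4.26/0.86)·(-6.56 − (-6.90)) = 10.57 + (-0.64395)·(0.34) = 10.3511.

10.3511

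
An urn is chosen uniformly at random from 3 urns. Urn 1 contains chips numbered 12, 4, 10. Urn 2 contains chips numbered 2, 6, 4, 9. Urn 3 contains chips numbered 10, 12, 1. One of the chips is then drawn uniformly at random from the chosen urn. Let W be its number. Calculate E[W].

259/36

E[W | urn 1] = (12+4+10)/3 = 26/3.
E[W | urn 2] = (2+6+4+9)/4 = 21/4.
E[W | urn 3] = (10+12+1)/3 = 23/3.
By the law of total expectation,
E[W] = (1/3)·(26/3) + (1/3)·(21/4) + (1/3)·(23/3) = 259/36.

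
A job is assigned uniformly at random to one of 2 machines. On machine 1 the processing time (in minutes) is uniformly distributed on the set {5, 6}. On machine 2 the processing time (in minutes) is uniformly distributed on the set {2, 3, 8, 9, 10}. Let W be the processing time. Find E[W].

119/20

E[W | machine 1] = (5+6)/2 = 11/2.
E[W | machine 2] = (2+3+8+9+10)/5 = 32/5.
E[W] = (1/2)·(11/2) + (1/2)·(32/5) = 119/20.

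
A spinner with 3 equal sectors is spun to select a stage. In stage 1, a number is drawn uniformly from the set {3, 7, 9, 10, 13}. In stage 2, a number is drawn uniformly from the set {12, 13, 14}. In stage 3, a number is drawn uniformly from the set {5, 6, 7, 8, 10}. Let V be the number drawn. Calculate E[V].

143/15

E[V | stage 1] = (3+7+9+10+13)/5 = 42/5.
E[V | stage 2] = (12+13+14)/3 = 13.
E[V | stage 3] = (5+6+7+8+10)/5 = 36/5.
E[V] = (1/3)·(42/5) + (1/3)·(13) + (1/3)·(36/5) = 143/15.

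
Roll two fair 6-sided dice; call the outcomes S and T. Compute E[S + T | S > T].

7

P(S > T) = 5/12.
Summing (S+T)·P(x,y) over outcomes with S > T gives 35/12.
E[S + T | S > T] = (35/12) / (5/12) = 7.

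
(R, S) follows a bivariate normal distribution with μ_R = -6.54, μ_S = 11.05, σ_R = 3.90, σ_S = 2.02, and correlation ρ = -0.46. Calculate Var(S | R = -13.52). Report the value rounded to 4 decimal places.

The conditional variance in a bivariate normal is σ_S²(1 − ρ²), independent of x.
Var(S | R=-13.52) = (2.02)²·(1 − (-0.46)²) = 4.0804·0.7884 = 3.2170.

3.2170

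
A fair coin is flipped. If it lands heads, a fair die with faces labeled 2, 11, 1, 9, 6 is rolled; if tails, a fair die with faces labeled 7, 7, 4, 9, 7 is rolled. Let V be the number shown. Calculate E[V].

E[V | heads] = (2+11+1+9+6)/5 = 29/5.
E[V | tails] = (7+7+4+9+7)/5 = 34/5.
E[V] = (1/2)·(29/5) + (1/2)·(34/5) = 63/10.

63/10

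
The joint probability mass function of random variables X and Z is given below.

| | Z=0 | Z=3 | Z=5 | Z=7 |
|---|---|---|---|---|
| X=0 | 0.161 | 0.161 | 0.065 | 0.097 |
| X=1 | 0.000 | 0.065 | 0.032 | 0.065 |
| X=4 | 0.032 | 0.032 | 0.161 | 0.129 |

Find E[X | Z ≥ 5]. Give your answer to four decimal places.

P(Z ≥ 5) = 0.549.
Σ X·P over the event = 0·(0.065) + 0·(0.097) + 1·(0.032) + 1·(0.065) + 4·(0.161) + 4·(0.129) = 1.257.
E[X | Z ≥ 5] = (1.257) / (0.549) = 2.2896.

2.2896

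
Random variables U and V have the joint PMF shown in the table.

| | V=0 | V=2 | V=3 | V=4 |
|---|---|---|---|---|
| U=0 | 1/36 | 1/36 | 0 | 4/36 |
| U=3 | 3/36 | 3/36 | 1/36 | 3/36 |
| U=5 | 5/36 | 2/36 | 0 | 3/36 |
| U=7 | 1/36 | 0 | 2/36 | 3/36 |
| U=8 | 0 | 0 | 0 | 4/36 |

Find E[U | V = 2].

19/6

P(V = 2) = 1/6.
Σ U·P over the event = 0·(1/36) + 3·(3/36) + 5·(2/36) = 19/36.
E[U | V = 2] = (19/36) / (1/6) = 19/6.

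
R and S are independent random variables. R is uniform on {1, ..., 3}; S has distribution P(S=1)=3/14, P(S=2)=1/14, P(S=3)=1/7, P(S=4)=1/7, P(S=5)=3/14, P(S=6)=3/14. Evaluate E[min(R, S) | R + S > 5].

13/6

P(R + S > 5) = 4/7.
Summing min(R,S)·P(x,y) over outcomes with R + S > 5 gives 26/21.
E[min(R, S) | R + S > 5] = (26/21) / (4/7) = 13/6.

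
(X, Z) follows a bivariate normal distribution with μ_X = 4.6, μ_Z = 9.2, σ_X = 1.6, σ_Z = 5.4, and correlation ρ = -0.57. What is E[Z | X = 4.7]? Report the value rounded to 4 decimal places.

E[Z | X=x] = μ_Z + ρ(σ_Z/σ_X)(x − μ_X) for jointly normal variables.
E[Z | X=4.7] = 9.2 + (-0.57)·(5.4/1.6)·(4.7 − (4.6)) = 9.2 + (-1.9238)·(0.1) = 9.0076.

9.0076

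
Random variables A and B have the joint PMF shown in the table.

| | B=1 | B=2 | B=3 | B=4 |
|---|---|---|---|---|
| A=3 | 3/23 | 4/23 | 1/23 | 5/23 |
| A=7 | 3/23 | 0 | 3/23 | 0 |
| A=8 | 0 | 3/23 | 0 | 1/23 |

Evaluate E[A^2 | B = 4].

109/6

P(B = 4) = 6/23.
Summing A^2·P(A=x,B=y) over the conditioning event gives 109/23.
E[A^2 | B = 4] = (109/23) / (6/23) = 109/6.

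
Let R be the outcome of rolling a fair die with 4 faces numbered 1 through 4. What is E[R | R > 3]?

Given R > 3, R is equally likely to be any of {4}.
E[R | R > 3] = (4) / 1 = 4.

4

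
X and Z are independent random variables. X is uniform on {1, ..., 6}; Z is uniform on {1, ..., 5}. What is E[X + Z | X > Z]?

P(X > Z) = 1/2.
Summing (X+Z)·P(x,y) over outcomes with X > Z gives 7/2.
E[X + Z | X > Z] = (7/2) / (1/2) = 7.

7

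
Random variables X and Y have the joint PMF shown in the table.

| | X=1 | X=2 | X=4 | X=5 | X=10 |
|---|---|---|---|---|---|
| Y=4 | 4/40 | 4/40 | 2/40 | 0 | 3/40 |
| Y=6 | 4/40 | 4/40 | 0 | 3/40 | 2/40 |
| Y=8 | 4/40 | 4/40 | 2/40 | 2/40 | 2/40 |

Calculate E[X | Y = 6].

P(Y = 6) = 13/40.
Summing X·P(X=x,Y=y) over the conditioning event gives 47/40.
E[X | Y = 6] = (47/40) / (13/40) = 47/13.

47/13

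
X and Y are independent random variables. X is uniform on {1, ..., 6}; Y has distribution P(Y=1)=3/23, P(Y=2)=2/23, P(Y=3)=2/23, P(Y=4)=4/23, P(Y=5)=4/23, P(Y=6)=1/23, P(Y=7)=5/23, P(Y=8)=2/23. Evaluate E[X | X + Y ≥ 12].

91/17

P(X + Y ≥ 12) = 17/138.
Summing X·P(x,y) over outcomes with X + Y ≥ 12 gives 91/138.
E[X | X + Y ≥ 12] = (91/138) / (17/138) = 91/17.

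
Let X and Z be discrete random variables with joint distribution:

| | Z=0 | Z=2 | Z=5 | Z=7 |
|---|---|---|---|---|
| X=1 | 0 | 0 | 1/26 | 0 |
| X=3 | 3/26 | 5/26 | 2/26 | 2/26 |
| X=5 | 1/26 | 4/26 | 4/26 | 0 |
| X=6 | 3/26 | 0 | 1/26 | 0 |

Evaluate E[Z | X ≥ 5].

P(X ≥ 5) = 1/2.
Σ Z·P over the event = 0·(1/26) + 2·(4/26) + 5·(4/26) + 0·(3/26) + 5·(1/26) = 33/26.
E[Z | X ≥ 5] = (33/26) / (1/2) = 33/13.

33/13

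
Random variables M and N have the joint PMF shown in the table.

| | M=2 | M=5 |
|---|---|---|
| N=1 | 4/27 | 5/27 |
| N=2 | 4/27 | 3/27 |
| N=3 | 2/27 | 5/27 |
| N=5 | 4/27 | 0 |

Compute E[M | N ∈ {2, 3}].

26/7

P(N ∈ {2, 3}) = 14/27.
Σ M·P over the event = 2·(4/27) + 2·(2/27) + 5·(3/27) + 5·(5/27) = 52/27.
E[M | N ∈ {2, 3}] = (52/27) / (14/27) = 26/7.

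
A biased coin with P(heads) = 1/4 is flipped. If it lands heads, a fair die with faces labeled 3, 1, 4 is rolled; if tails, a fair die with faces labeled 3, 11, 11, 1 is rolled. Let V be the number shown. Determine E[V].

E[V | heads] = (3+1+4)/3 = 8/3.
E[V | tails] = (3+11+11+1)/4 = 13/2.
E[V] = (1/4)·(8/3) + (3/4)·(13/2) = 133/24.

133/24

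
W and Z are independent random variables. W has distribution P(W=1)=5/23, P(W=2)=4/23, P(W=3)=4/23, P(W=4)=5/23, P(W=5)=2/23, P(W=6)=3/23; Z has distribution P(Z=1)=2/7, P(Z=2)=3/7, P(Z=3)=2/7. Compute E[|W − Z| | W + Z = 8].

P(W + Z = 8) = 13/161.
Summing |W−Z|·P(x,y) over outcomes with W + Z = 8 gives 44/161.
E[|W − Z| | W + Z = 8] = (44/161) / (13/161) = 44/13.

44/13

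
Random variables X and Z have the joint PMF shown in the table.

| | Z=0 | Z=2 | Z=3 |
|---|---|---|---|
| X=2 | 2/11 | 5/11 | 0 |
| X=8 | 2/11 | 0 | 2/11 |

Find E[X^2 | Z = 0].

P(Z = 0) = 4/11.
Σ X^2·P over the event = 4·(2/11) + 64·(2/11) = 136/11.
E[X^2 | Z = 0] = (136/11) / (4/11) = 34.

34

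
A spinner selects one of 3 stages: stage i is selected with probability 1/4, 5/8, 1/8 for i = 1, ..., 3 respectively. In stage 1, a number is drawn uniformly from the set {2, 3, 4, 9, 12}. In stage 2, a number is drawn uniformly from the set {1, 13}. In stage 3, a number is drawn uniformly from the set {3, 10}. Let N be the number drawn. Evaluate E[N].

E[N | stage 1] = (2+3+4+9+12)/5 = 6.
E[N | stage 2] = (1+13)/2 = 7.
E[N | stage 3] = (3+10)/2 = 13/2.
By the law of total expectation,
E[N] = (1/4)·(6) + (5/8)·(7) + (1/8)·(13/2) = 107/16.

107/16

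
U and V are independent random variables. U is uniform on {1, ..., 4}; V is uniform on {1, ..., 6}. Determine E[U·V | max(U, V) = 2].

8/3

Outcomes with max(U, V) = 2: (1,2), (2,1), (2,2), each with probability 1/24.
E[U·V | max(U, V) = 2] = (2 + 2 + 4) / 3 = 8/3.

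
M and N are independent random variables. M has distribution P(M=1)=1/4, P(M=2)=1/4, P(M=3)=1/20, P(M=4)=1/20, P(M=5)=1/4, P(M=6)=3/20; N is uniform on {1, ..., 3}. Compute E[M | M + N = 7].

47/9

P(M + N = 7) = 3/20.
Summing M·P(x,y) over outcomes with M + N = 7 gives 47/60.
E[M | M + N = 7] = (47/60) / (3/20) = 47/9.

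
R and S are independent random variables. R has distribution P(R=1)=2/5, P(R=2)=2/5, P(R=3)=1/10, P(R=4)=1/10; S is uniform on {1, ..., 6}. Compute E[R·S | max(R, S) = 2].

P(max(R, S) = 2) = 1/5.
Summing RS·P(x,y) over outcomes with max(R, S) = 2 gives 8/15.
E[R·S | max(R, S) = 2] = (8/15) / (1/5) = 8/3.

8/3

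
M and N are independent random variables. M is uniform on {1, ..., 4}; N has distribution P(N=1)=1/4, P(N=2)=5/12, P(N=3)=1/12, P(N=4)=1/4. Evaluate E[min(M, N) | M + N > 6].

P(M + N > 6) = 7/48.
Summing min(M,N)·P(x,y) over outcomes with M + N > 6 gives 1/2.
E[min(M, N) | M + N > 6] = (1/2) / (7/48) = 24/7.

24/7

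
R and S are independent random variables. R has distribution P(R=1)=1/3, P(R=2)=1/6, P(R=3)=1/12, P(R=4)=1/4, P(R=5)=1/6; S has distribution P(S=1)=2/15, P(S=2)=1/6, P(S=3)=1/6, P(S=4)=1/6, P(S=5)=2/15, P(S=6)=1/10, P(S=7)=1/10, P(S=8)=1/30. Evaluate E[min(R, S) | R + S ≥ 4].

P(R + S ≥ 4) = 79/90.
Summing min(R,S)·P(x,y) over outcomes with R + S ≥ 4 gives 94/45.
E[min(R, S) | R + S ≥ 4] = (94/45) / (79/90) = 188/79.

188/79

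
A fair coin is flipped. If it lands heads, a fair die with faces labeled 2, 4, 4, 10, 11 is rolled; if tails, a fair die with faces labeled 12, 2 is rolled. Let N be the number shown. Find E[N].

33/5

E[N | heads] = (2+4+4+10+11)/5 = 31/5.
E[N | tails] = (12+2)/2 = 7.
E[N] = (1/2)·(31/5) + (1/2)·(7) = 33/5.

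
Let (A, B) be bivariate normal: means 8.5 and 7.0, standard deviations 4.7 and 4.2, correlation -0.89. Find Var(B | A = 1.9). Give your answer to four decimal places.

The conditional variance in a bivariate normal is σ_B²(1 − ρ²), independent of x.
Var(B | A=1.9) = (4.2)²·(1 − (-0.89)²) = 17.64·0.2079 = 3.6674.

3.6674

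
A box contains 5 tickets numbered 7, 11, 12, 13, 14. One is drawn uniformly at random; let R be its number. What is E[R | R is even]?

13

P(R is even) = 2/5.
Σ over the event: 12·1/5 + 14·1/5 = 26/5.
E[R | R is even] = (26/5) / (2/5) = 13.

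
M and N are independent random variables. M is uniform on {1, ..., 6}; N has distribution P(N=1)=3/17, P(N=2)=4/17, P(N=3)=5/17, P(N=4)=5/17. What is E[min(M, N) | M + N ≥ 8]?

98/29

P(M + N ≥ 8) = 29/102.
Summing min(M,N)·P(x,y) over outcomes with M + N ≥ 8 gives 49/51.
E[min(M, N) | M + N ≥ 8] = (49/51) / (29/102) = 98/29.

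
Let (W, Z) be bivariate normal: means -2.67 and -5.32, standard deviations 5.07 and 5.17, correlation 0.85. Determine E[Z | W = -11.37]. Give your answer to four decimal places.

E[Z | W=x] = μ_Z + ρ(σ_Z/σ_W)(x − μ_W) for jointly normal variables.
E[Z | W=-11.37] = -5.32 + (0.85)·(5.17/5.07)·(-11.37 − (-2.67)) = -5.32 + (0.86677)·(-8.7) = -12.8609.

-12.8609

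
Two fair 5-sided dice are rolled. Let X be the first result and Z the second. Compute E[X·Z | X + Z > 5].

P(X + Z > 5) = 3/5.
Summing XZ·P(x,y) over outcomes with X + Z > 5 gives 38/5.
E[X·Z | X + Z > 5] = (38/5) / (3/5) = 38/3.

38/3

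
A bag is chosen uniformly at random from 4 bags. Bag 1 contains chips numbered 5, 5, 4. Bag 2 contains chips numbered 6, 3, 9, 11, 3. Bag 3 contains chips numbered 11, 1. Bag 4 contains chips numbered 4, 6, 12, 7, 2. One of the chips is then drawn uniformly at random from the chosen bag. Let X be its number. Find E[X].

E[X | bag 1] = (5+5+4)/3 = 14/3.
E[X | bag 2] = (6+3+9+11+3)/5 = 32/5.
E[X | bag 3] = (11+1)/2 = 6.
E[X | bag 4] = (4+6+12+7+2)/5 = 31/5.
E[X] = (1/4)·(14/3) + (1/4)·(32/5) + (1/4)·(6) + (1/4)·(31/5) = 349/60.

349/60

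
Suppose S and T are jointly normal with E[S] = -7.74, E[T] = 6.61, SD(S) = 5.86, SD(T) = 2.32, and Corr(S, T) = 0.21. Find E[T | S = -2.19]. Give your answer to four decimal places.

7.0714

The regression of T on S has slope ρ·σ_T/σ_S and passes through (μ_S, μ_T).
E[T | S=-2.19] = 6.61 + (0.21)·(2.32/5.86)·(-2.19 − (-7.74)) = 6.61 + (0.08314)·(5.55) = 7.0714.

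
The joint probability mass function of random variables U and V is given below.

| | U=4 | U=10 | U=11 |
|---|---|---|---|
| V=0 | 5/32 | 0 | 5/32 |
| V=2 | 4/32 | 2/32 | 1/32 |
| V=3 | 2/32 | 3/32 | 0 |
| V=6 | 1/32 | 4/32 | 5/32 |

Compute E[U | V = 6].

P(V = 6) = 5/16.
Σ U·P over the event = 4·(1/32) + 10·(4/32) + 11·(5/32) = 99/32.
E[U | V = 6] = (99/32) / (5/16) = 99/10.

99/10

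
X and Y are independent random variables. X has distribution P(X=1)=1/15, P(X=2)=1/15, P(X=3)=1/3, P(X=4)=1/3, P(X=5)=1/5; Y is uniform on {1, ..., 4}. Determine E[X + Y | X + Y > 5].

P(X + Y > 5) = 19/30.
Summing (X+Y)·P(x,y) over outcomes with X + Y > 5 gives 133/30.
E[X + Y | X + Y > 5] = (133/30) / (19/30) = 7.

7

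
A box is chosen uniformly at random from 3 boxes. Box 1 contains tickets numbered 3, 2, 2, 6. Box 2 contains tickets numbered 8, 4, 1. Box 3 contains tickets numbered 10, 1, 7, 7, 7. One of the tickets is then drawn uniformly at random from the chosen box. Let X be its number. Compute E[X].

E[X | box 1] = (3+2+2+6)/4 = 13/4.
E[X | box 2] = (8+4+1)/3 = 13/3.
E[X | box 3] = (10+1+7+7+7)/5 = 32/5.
E[X] = (1/3)·(13/4) + (1/3)·(13/3) + (1/3)·(32/5) = 839/180.

839/180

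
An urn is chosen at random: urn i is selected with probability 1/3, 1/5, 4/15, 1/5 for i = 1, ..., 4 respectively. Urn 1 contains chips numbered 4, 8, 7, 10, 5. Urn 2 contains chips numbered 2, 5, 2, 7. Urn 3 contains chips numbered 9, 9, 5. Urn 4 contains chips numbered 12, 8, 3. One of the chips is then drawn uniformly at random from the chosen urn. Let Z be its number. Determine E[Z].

299/45

E[Z | urn 1] = (4+8+7+10+5)/5 = 34/5.
E[Z | urn 2] = (2+5+2+7)/4 = 4.
E[Z | urn 3] = (9+9+5)/3 = 23/3.
E[Z | urn 4] = (12+8+3)/3 = 23/3.
E[Z] = (1/3)·(34/5) + (1/5)·(4) + (4/15)·(23/3) + (1/5)·(23/3) = 299/45.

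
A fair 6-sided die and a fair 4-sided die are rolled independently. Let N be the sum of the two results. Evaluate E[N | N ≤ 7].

P(N ≤ 7) = 3/4.
Σ over the event: 2·1/24 + 3·1/12 + 4·1/8 + 5·1/6 + 6·1/6 + 7·1/6 = 23/6.
E[N | N ≤ 7] = (23/6) / (3/4) = 46/9.

46/9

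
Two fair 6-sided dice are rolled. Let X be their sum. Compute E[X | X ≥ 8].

28/3

P(X ≥ 8) = 5/12.
Σ over the event: 8·5/36 + 9·1/9 + 10·1/12 + 11·1/18 + 12·1/36 = 35/9.
E[X | X ≥ 8] = (35/9) / (5/12) = 28/3.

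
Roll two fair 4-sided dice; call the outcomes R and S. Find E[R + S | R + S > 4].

Outcomes with R + S > 4: (1,4), (2,3), (2,4), (3,2), (3,3), (3,4), (4,1), (4,2), (4,3), (4,4), each with probability 1/16.
E[R + S | R + S > 4] = (5 + 5 + 6 + 5 + 6 + 7 + 5 + 6 + 7 + 8) / 10 = 6.

6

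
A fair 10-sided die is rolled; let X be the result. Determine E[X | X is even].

6

Given X is even, X is equally likely to be any of {2, 4, 6, 8, 10}.
E[X | X is even] = (2 + 4 + 6 + 8 + 10) / 5 = 6.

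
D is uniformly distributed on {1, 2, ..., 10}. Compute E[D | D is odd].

5

Given D is odd, D is equally likely to be any of {1, 3, 5, 7, 9}.
E[D | D is odd] = (1 + 3 + 5 + 7 + 9) / 5 = 5.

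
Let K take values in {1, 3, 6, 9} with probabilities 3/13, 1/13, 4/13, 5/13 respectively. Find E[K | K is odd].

17/3

P(K is odd) = 9/13.
Σ over the event: 1·3/13 + 3·1/13 + 9·5/13 = 51/13.
E[K | K is odd] = (51/13) / (9/13) = 17/3.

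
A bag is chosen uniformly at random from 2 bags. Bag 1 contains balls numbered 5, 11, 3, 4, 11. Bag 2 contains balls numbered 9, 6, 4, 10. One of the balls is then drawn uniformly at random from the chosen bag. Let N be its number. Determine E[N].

E[N | bag 1] = (5+11+3+4+11)/5 = 34/5.
E[N | bag 2] = (9+6+4+10)/4 = 29/4.
By the law of total expectation,
E[N] = (1/2)·(34/5) + (1/2)·(29/4) = 281/40.

281/40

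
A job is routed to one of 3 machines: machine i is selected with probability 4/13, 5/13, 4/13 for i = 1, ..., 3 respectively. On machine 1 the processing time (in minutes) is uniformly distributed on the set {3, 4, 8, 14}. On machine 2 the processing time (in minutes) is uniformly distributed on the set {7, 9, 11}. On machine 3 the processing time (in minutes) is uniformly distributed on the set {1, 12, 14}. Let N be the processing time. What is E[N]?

E[N | machine 1] = (3+4+8+14)/4 = 29/4.
E[N | machine 2] = (7+9+11)/3 = 9.
E[N | machine 3] = (1+12+14)/3 = 9.
E[N] = (4/13)·(29/4) + (5/13)·(9) + (4/13)·(9) = 110/13.

110/13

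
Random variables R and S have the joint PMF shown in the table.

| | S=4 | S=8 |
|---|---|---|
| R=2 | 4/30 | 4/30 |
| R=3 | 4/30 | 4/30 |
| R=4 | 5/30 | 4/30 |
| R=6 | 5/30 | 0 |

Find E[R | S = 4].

P(S = 4) = 3/5.
Σ R·P over the event = 2·(4/30) + 3·(4/30) + 4·(5/30) + 6·(5/30) = 7/3.
E[R | S = 4] = (7/3) / (3/5) = 35/9.

35/9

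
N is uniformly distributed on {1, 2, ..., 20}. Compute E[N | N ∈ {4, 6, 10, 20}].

P(N ∈ {4, 6, 10, 20}) = 1/5.
Σ over the event: 4·1/20 + 6·1/20 + 10·1/20 + 20·1/20 = 2.
E[N | N ∈ {4, 6, 10, 20}] = (2) / (1/5) = 10.

10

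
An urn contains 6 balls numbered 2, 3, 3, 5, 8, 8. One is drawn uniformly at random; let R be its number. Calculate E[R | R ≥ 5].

P(R ≥ 5) = 1/2.
Σ over the event: 5·1/6 + 8·1/3 = 7/2.
E[R | R ≥ 5] = (7/2) / (1/2) = 7.

7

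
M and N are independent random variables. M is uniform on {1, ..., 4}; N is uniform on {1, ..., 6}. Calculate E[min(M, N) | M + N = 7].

Outcomes with M + N = 7: (1,6), (2,5), (3,4), (4,3), each with probability 1/24.
E[min(M, N) | M + N = 7] = (1 + 2 + 3 + 3) / 4 = 9/4.

9/4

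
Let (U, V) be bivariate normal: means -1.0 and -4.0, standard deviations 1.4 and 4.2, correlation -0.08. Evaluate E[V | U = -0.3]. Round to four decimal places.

-4.1680

The regression of V on U has slope ρ·σ_V/σ_U and passes through (μ_U, μ_V).
E[V | U=-0.3] = -4.0 + (-0.08)·(4.2/1.4)·(-0.3 − (-1.0)) = -4.0 + (-0.24)·(0.7) = -4.1680.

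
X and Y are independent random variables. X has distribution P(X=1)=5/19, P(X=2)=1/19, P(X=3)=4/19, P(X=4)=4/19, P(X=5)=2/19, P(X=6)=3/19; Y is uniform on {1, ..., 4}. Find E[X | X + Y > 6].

73/15

P(X + Y > 6) = 15/38.
Summing X·P(x,y) over outcomes with X + Y > 6 gives 73/38.
E[X | X + Y > 6] = (73/38) / (15/38) = 73/15.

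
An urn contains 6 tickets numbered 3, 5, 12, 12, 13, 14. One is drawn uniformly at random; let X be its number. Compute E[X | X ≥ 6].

51/4

P(X ≥ 6) = 2/3.
Σ over the event: 12·1/3 + 13·1/6 + 14·1/6 = 17/2.
E[X | X ≥ 6] = (17/2) / (2/3) = 51/4.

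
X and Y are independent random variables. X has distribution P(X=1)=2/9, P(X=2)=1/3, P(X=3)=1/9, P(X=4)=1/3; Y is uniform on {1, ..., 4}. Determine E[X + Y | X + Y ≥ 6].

P(X + Y ≥ 6) = 7/18.
Summing (X+Y)·P(x,y) over outcomes with X + Y ≥ 6 gives 47/18.
E[X + Y | X + Y ≥ 6] = (47/18) / (7/18) = 47/7.

47/7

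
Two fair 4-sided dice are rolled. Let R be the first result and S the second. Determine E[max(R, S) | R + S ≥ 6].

Outcomes with R + S ≥ 6: (2,4), (3,3), (3,4), (4,2), (4,3), (4,4), each with probability 1/16.
E[max(R, S) | R + S ≥ 6] = (4 + 3 + 4 + 4 + 4 + 4) / 6 = 23/6.

23/6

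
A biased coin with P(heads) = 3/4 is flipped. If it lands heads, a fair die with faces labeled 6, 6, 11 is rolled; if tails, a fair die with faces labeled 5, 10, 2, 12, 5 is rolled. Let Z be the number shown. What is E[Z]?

149/20

E[Z | heads] = (6+6+11)/3 = 23/3.
E[Z | tails] = (5+10+2+12+5)/5 = 34/5.
E[Z] = (3/4)·(23/3) + (1/4)·(34/5) = 149/20.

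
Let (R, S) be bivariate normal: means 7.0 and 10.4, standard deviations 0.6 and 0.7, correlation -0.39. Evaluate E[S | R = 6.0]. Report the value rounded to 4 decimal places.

For a bivariate normal, E[S | R=x] = μ_S + ρ·(σ_S/σ_R)·(x − μ_R).
E[S | R=6.0] = 10.4 + (-0.39)·(0.7/0.6)·(6.0 − (7.0)) = 10.4 + (-0.455)·(-1) = 10.8550.

10.8550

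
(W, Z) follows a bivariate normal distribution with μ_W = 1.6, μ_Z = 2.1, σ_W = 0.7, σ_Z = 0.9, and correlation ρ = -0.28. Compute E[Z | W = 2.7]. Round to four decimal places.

1.7040

E[Z | W=x] = μ_Z + ρ(σ_Z/σ_W)(x − μ_W) for jointly normal variables.
E[Z | W=2.7] = 2.1 + (-0.28)·(0.9/0.7)·(2.7 − (1.6)) = 2.1 + (-0.36)·(1.1) = 1.7040.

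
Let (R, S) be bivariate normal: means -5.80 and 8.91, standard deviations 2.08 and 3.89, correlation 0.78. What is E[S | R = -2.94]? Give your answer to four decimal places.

The regression of S on R has slope ρ·σ_S/σ_R and passes through (μ_R, μ_S).
E[S | R=-2.94] = 8.91 + (0.78)·(3.89/2.08)·(-2.94 − (-5.80)) = 8.91 + (1.45875)·(2.86) = 13.0820.

13.0820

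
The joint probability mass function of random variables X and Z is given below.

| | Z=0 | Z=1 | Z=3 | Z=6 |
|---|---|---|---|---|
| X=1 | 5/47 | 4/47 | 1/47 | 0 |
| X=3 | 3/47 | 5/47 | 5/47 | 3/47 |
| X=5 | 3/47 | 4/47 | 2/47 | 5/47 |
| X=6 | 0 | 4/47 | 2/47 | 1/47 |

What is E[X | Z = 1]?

P(Z = 1) = 17/47.
Σ X·P over the event = 1·(4/47) + 3·(5/47) + 5·(4/47) + 6·(4/47) = 63/47.
E[X | Z = 1] = (63/47) / (17/47) = 63/17.

63/17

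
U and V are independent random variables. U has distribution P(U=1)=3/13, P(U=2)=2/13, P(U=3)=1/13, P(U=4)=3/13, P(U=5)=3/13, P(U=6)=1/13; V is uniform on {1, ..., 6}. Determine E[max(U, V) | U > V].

P(U > V) = 5/13.
Summing max(U,V)·P(x,y) over outcomes with U > V gives 68/39.
E[max(U, V) | U > V] = (68/39) / (5/13) = 68/15.

68/15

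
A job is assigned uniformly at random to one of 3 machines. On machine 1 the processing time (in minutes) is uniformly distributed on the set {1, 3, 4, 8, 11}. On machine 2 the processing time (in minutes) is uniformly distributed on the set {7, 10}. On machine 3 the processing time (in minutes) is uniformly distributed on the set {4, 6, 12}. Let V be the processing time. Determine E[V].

637/90

E[V | machine 1] = (1+3+4+8+11)/5 = 27/5.
E[V | machine 2] = (7+10)/2 = 17/2.
E[V | machine 3] = (4+6+12)/3 = 22/3.
E[V] = (1/3)·(27/5) + (1/3)·(17/2) + (1/3)·(22/3) = 637/90.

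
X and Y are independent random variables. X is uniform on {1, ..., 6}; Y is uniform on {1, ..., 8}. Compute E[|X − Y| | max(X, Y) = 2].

Outcomes with max(X, Y) = 2: (1,2), (2,1), (2,2), each with probability 1/48.
E[|X − Y| | max(X, Y) = 2] = (1 + 1 + 0) / 3 = 2/3.

2/3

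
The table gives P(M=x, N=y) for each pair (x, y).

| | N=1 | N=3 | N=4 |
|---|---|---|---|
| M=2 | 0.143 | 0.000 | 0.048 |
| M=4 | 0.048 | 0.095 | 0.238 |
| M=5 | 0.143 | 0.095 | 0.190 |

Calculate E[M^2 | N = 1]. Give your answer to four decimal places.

P(N = 1) = 0.334.
Σ M^2·P over the event = 4·(0.143) + 16·(0.048) + 25·(0.143) = 4.915.
E[M^2 | N = 1] = (4.915) / (0.334) = 14.7156.

14.7156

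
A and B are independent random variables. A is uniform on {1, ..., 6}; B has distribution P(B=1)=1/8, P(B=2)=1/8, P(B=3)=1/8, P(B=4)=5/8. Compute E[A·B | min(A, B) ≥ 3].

69/4

P(min(A, B) ≥ 3) = 1/2.
Summing AB·P(x,y) over outcomes with min(A, B) ≥ 3 gives 69/8.
E[A·B | min(A, B) ≥ 3] = (69/8) / (1/2) = 69/4.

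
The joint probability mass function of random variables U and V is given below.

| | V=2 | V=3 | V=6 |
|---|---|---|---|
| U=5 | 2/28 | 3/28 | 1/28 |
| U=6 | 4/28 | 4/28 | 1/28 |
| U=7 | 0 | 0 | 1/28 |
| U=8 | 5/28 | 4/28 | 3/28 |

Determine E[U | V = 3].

P(V = 3) = 11/28.
Σ U·P over the event = 5·(3/28) + 6·(4/28) + 8·(4/28) = 71/28.
E[U | V = 3] = (71/28) / (11/28) = 71/11.

71/11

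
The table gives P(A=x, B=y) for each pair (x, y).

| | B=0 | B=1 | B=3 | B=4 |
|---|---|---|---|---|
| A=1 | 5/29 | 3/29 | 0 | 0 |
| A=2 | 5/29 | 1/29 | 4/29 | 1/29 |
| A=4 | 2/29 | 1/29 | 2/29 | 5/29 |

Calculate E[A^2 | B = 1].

23/5

P(B = 1) = 5/29.
Σ A^2·P over the event = 1·(3/29) + 4·(1/29) + 16·(1/29) = 23/29.
E[A^2 | B = 1] = (23/29) / (5/29) = 23/5.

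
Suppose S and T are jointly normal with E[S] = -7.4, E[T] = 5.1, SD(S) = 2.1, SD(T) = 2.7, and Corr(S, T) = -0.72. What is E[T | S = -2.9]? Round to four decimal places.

The regression of T on S has slope ρ·σ_T/σ_S and passes through (μ_S, μ_T).
E[T | S=-2.9] = 5.1 + (-0.72)·(2.7/2.1)·(-2.9 − (-7.4)) = 5.1 + (-0.92571)·(4.5) = 0.9343.

0.9343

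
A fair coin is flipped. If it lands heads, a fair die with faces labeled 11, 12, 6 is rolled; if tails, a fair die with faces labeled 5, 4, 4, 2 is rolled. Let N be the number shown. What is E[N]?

E[N | heads] = (11+12+6)/3 = 29/3.
E[N | tails] = (5+4+4+2)/4 = 15/4.
By the law of total expectation,
E[N] = (1/2)·(29/3) + (1/2)·(15/4) = 161/24.

161/24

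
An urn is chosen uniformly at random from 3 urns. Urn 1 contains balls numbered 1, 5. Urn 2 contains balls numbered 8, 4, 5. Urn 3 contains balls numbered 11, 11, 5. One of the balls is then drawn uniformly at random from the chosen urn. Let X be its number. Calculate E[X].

53/9

E[X | urn 1] = (1+5)/2 = 3.
E[X | urn 2] = (8+4+5)/3 = 17/3.
E[X | urn 3] = (11+11+5)/3 = 9.
E[X] = (1/3)·(3) + (1/3)·(17/3) + (1/3)·(9) = 53/9.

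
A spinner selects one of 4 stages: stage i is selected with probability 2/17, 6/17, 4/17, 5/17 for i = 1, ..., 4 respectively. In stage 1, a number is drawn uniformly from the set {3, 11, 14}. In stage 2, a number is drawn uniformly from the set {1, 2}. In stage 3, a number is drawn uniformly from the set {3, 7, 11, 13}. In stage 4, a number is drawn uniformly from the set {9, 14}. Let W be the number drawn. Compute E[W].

715/102

E[W | stage 1] = (3+11+14)/3 = 28/3.
E[W | stage 2] = (1+2)/2 = 3/2.
E[W | stage 3] = (3+7+11+13)/4 = 17/2.
E[W | stage 4] = (9+14)/2 = 23/2.
E[W] = (2/17)·(28/3) + (6/17)·(3/2) + (4/17)·(17/2) + (5/17)·(23/2) = 715/102.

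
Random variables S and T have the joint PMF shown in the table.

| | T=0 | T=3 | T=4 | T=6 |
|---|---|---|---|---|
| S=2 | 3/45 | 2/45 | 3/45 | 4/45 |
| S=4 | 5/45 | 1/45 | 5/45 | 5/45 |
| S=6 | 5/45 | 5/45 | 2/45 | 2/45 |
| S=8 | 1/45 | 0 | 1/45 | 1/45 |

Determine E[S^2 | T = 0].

P(T = 0) = 14/45.
Summing S^2·P(S=x,T=y) over the conditioning event gives 112/15.
E[S^2 | T = 0] = (112/15) / (14/45) = 24.

24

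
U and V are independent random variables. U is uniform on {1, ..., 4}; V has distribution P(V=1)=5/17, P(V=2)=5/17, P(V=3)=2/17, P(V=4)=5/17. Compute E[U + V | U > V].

P(U > V) = 27/68.
Summing (U+V)·P(x,y) over outcomes with U > V gives 129/68.
E[U + V | U > V] = (129/68) / (27/68) = 43/9.

43/9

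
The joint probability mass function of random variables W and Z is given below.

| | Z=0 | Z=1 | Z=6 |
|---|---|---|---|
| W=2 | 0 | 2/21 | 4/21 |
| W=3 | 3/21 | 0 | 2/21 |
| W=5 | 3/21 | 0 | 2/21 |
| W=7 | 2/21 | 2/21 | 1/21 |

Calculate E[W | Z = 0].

P(Z = 0) = 8/21.
Σ W·P over the event = 3·(3/21) + 5·(3/21) + 7·(2/21) = 38/21.
E[W | Z = 0] = (38/21) / (8/21) = 19/4.

19/4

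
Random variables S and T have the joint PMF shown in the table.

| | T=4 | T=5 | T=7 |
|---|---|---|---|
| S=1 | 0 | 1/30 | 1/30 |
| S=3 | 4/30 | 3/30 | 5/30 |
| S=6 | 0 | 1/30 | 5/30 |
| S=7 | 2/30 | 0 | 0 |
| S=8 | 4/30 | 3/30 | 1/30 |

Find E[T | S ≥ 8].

P(S ≥ 8) = 4/15.
Σ T·P over the event = 4·(4/30) + 5·(3/30) + 7·(1/30) = 19/15.
E[T | S ≥ 8] = (19/15) / (4/15) = 19/4.

19/4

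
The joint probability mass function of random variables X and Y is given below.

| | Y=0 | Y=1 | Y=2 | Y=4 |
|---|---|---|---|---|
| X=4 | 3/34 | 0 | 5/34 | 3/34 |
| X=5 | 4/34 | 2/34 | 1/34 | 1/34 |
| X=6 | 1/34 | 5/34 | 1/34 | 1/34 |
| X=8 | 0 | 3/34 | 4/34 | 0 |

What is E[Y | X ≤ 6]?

P(X ≤ 6) = 27/34.
Summing Y·P(X=x,Y=y) over the conditioning event gives 41/34.
E[Y | X ≤ 6] = (41/34) / (27/34) = 41/27.

41/27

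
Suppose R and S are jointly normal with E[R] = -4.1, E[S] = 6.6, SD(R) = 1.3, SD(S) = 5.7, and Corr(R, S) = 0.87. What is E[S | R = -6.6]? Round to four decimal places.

The regression of S on R has slope ρ·σ_S/σ_R and passes through (μ_R, μ_S).
E[S | R=-6.6] = 6.6 + (0.87)·(5.7/1.3)·(-6.6 − (-4.1)) = 6.6 + (3.8146)·(-2.5) = -2.9365.

-2.9365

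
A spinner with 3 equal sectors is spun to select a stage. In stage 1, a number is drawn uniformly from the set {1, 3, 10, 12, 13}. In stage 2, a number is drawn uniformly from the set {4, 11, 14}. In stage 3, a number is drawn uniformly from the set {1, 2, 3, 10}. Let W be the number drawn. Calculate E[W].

322/45

E[W | stage 1] = (1+3+10+12+13)/5 = 39/5.
E[W | stage 2] = (4+11+14)/3 = 29/3.
E[W | stage 3] = (1+2+3+10)/4 = 4.
E[W] = (1/3)·(39/5) + (1/3)·(29/3) + (1/3)·(4) = 322/45.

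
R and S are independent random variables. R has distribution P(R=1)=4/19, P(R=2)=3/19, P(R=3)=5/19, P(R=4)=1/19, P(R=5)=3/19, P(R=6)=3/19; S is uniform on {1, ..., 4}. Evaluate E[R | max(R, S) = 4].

P(max(R, S) = 4) = 4/19.
Summing R·P(x,y) over outcomes with max(R, S) = 4 gives 41/76.
E[R | max(R, S) = 4] = (41/76) / (4/19) = 41/16.

41/16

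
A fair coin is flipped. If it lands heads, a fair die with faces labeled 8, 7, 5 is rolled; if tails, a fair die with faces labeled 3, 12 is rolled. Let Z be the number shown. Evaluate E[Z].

85/12

E[Z | heads] = (8+7+5)/3 = 20/3.
E[Z | tails] = (3+12)/2 = 15/2.
E[Z] = (1/2)·(20/3) + (1/2)·(15/2) = 85/12.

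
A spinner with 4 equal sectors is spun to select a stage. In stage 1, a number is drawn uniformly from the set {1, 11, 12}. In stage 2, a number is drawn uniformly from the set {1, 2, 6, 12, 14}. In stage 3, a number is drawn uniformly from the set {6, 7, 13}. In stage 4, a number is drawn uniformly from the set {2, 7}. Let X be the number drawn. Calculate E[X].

E[X | stage 1] = (1+11+12)/3 = 8.
E[X | stage 2] = (1+2+6+12+14)/5 = 7.
E[X | stage 3] = (6+7+13)/3 = 26/3.
E[X | stage 4] = (2+7)/2 = 9/2.
By the law of total expectation,
E[X] = (1/4)·(8) + (1/4)·(7) + (1/4)·(26/3) + (1/4)·(9/2) = 169/24.

169/24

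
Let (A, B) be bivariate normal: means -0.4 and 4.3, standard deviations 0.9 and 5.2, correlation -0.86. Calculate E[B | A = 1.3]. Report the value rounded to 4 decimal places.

E[B | A=x] = μ_B + ρ(σ_B/σ_A)(x − μ_A) for jointly normal variables.
E[B | A=1.3] = 4.3 + (-0.86)·(5.2/0.9)·(1.3 − (-0.4)) = 4.3 + (-4.9689)·(1.7) = -4.1471.

-4.1471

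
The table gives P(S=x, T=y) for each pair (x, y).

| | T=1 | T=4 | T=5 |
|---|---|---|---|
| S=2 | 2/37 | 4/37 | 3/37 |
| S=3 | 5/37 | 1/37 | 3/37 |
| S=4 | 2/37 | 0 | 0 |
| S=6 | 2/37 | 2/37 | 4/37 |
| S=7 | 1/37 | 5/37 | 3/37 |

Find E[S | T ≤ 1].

23/6

P(T ≤ 1) = 12/37.
Summing S·P(S=x,T=y) over the conditioning event gives 46/37.
E[S | T ≤ 1] = (46/37) / (12/37) = 23/6.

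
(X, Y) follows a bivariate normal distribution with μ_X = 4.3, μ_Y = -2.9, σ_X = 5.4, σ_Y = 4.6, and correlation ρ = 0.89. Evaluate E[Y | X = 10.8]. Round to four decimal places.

The regression of Y on X has slope ρ·σ_Y/σ_X and passes through (μ_X, μ_Y).
E[Y | X=10.8] = -2.9 + (0.89)·(4.6/5.4)·(10.8 − (4.3)) = -2.9 + (0.75815)·(6.5) = 2.0280.

2.0280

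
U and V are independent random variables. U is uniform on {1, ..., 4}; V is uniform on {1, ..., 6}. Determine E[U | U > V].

10/3

Outcomes with U > V: (2,1), (3,1), (3,2), (4,1), (4,2), (4,3), each with probability 1/24.
E[U | U > V] = (2 + 3 + 3 + 4 + 4 + 4) / 6 = 10/3.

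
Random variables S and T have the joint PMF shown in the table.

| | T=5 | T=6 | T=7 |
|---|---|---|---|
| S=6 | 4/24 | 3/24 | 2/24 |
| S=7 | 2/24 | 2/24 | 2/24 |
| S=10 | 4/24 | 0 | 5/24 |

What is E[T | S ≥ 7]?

P(S ≥ 7) = 5/8.
Σ T·P over the event = 5·(2/24) + 6·(2/24) + 7·(2/24) + 5·(4/24) + 7·(5/24) = 91/24.
E[T | S ≥ 7] = (91/24) / (5/8) = 91/15.

91/15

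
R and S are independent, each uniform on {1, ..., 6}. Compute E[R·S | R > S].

P(R > S) = 5/12.
Summing RS·P(x,y) over outcomes with R > S gives 175/36.
E[R·S | R > S] = (175/36) / (5/12) = 35/3.

35/3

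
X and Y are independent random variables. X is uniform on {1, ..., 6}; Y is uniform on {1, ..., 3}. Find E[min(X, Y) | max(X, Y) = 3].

9/5

Outcomes with max(X, Y) = 3: (1,3), (2,3), (3,1), (3,2), (3,3), each with probability 1/18.
E[min(X, Y) | max(X, Y) = 3] = (1 + 2 + 1 + 2 + 3) / 5 = 9/5.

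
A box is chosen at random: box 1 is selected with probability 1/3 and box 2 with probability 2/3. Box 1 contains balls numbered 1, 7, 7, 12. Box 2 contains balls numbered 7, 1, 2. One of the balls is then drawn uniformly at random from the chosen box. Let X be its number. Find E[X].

E[X | box 1] = (1+7+7+12)/4 = 27/4.
E[X | box 2] = (7+1+2)/3 = 10/3.
By the law of total expectation,
E[X] = (1/3)·(27/4) + (2/3)·(10/3) = 161/36.

161/36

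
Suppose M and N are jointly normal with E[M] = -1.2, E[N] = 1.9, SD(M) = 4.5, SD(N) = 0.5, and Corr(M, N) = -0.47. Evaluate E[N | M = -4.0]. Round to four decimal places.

E[N | M=x] = μ_N + ρ(σ_N/σ_M)(x − μ_M) for jointly normal variables.
E[N | M=-4.0] = 1.9 + (-0.47)·(0.5/4.5)·(-4.0 − (-1.2)) = 1.9 + (-0.052222)·(-2.8) = 2.0462.

2.0462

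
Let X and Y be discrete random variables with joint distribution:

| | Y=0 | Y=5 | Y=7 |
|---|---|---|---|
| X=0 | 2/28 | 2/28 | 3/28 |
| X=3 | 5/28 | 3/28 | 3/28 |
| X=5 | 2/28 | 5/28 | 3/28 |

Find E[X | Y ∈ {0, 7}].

49/18

P(Y ∈ {0, 7}) = 9/14.
Σ X·P over the event = 0·(2/28) + 0·(3/28) + 3·(5/28) + 3·(3/28) + 5·(2/28) + 5·(3/28) = 7/4.
E[X | Y ∈ {0, 7}] = (7/4) / (9/14) = 49/18.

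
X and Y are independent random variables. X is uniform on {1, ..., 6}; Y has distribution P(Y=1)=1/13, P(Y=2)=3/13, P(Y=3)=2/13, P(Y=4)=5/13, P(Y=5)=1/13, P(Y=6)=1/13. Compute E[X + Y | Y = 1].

P(Y = 1) = 1/13.
Summing (X+Y)·P(x,y) over outcomes with Y = 1 gives 9/26.
E[X + Y | Y = 1] = (9/26) / (1/13) = 9/2.

9/2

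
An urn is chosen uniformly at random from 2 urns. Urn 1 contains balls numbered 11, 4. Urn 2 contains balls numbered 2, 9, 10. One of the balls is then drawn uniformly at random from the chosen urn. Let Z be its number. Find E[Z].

E[Z | urn 1] = (11+4)/2 = 15/2.
E[Z | urn 2] = (2+9+10)/3 = 7.
By the law of total expectation,
E[Z] = (1/2)·(15/2) + (1/2)·(7) = 29/4.

29/4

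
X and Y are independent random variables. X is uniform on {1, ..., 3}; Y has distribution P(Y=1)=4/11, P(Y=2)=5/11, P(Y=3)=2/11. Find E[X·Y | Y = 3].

6

P(Y = 3) = 2/11.
Summing XY·P(x,y) over outcomes with Y = 3 gives 12/11.
E[X·Y | Y = 3] = (12/11) / (2/11) = 6.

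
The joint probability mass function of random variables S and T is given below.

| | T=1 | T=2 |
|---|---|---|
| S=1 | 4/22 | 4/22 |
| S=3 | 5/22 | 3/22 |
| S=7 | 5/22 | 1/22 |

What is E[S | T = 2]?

P(T = 2) = 4/11.
Σ S·P over the event = 1·(4/22) + 3·(3/22) + 7·(1/22) = 10/11.
E[S | T = 2] = (10/11) / (4/11) = 5/2.

5/2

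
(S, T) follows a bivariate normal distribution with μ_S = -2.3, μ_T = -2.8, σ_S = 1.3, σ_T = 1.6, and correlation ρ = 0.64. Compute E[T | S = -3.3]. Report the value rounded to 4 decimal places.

-3.5877

The regression of T on S has slope ρ·σ_T/σ_S and passes through (μ_S, μ_T).
E[T | S=-3.3] = -2.8 + (0.64)·(1.6/1.3)·(-3.3 − (-2.3)) = -2.8 + (0.78769)·(-1) = -3.5877.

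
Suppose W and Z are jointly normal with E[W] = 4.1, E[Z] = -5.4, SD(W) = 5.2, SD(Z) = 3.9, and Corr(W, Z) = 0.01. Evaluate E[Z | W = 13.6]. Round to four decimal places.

-5.3288

For a bivariate normal, E[Z | W=x] = μ_Z + ρ·(σ_Z/σ_W)·(x − μ_W).
E[Z | W=13.6] = -5.4 + (0.01)·(3.9/5.2)·(13.6 − (4.1)) = -5.4 + (0.0075)·(9.5) = -5.3288.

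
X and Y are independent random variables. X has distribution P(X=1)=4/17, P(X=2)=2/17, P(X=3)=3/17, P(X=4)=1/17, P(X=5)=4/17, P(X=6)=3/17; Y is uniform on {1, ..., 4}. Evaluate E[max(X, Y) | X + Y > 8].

P(X + Y > 8) = 5/34.
Summing max(X,Y)·P(x,y) over outcomes with X + Y > 8 gives 14/17.
E[max(X, Y) | X + Y > 8] = (14/17) / (5/34) = 28/5.

28/5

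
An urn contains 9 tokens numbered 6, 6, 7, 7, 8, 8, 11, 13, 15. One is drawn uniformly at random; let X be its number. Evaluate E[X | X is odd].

53/5

P(X is odd) = 5/9.
Σ over the event: 7·2/9 + 11·1/9 + 13·1/9 + 15·1/9 = 53/9.
E[X | X is odd] = (53/9) / (5/9) = 53/5.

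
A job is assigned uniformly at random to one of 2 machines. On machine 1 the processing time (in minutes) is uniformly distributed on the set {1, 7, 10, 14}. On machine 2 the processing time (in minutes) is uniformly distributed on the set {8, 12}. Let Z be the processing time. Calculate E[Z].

E[Z | machine 1] = (1+7+10+14)/4 = 8.
E[Z | machine 2] = (8+12)/2 = 10.
E[Z] = (1/2)·(8) + (1/2)·(10) = 9.

9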